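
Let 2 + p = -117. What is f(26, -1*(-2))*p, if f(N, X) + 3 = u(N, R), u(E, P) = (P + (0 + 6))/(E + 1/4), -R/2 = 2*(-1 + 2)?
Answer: 5219/15 ≈ 347.93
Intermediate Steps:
p = -119 (p = -2 - 117 = -119)
R = -4 (R = -4*(-1 + 2) = -4 ≈ -4.0000)
u(E, P) = (6 + P)/(¼ + E) (u(E, P) = (P + 6)/(E + ¼) = (6 + P)/(¼ + E))
f(N, X) = -3 + 8/(1 + 4*N) (f(N, X) = -3 + 4*(6 - 4)/(1 + 4*N) = -3 + 4*2/(1 + 4*N) = -3 + 8/(1 + 4*N))
f(26, -1*(-2))*p = ((5 - 12*26)/(1 + 4*26))*(-119) = ((5 - 312)/(1 + 104))*(-119) = (-307/105)*(-119) = ((1/105)*(-307))*(-119) = -307/105*(-119) = 5219/15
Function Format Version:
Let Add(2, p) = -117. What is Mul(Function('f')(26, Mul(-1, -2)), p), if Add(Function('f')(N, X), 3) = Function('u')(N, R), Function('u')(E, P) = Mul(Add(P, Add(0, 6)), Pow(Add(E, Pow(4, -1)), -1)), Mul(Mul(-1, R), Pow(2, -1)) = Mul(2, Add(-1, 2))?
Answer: Rational(5219, 15) ≈ 347.93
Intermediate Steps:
p = -119 (p = Add(-2, -117) = -119)
R = -4 (R = Mul(-2, Mul(2, Add(-1, 2))) = Mul(-2, Mul(2, 1)) = Mul(-2, 2) = -4)
Function('u')(E, P) = Mul(Pow(Add(Rational(1, 4), E), -1), Add(6, P)) (Function('u')(E, P) = Mul(Add(P, 6), Pow(Add(E, Rational(1, 4)), -1)) = Mul(Add(6, P), Pow(Add(Rational(1, 4), E), -1)) = Mul(Pow(Add(Rational(1, 4), E), -1), Add(6, P)))
Function('f')(N, X) = Add(-3, Mul(8, Pow(Add(1, Mul(4, N)), -1))) (Function('f')(N, X) = Add(-3, Mul(4, Pow(Add(1, Mul(4, N)), -1), Add(6, -4))) = Add(-3, Mul(4, Pow(Add(1, Mul(4, N)), -1), 2)) = Add(-3, Mul(8, Pow(Add(1, Mul(4, N)), -1))))
Mul(Function('f')(26, Mul(-1, -2)), p) = Mul(Mul(Pow(Add(1, Mul(4, 26)), -1), Add(5, Mul(-12, 26))), -119) = Mul(Mul(Pow(Add(1, 104), -1), Add(5, -312)), -119) = Mul(Mul(Pow(105, -1), -307), -119) = Mul(Mul(Rational(1, 105), -307), -119) = Mul(Rational(-307, 105), -119) = Rational(5219, 15)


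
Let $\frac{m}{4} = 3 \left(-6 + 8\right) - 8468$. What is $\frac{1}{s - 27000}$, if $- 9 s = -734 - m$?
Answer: $- \frac{3}{92038} \approx -3.2595 \cdot 10^{-5}$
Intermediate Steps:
$m = -33848$ ($m = 4 \left(3 \left(-6 + 8\right) - 8468\right) = 4 \left(3 \cdot 2 - 8468\right) = 4 \left(6 - 8468\right) = 4 \left(-8462\right) = -33848$)
$s = - \frac{11038}{3}$ ($s = - \frac{-734 - -33848}{9} = - \frac{-734 + 33848}{9} = \left(- \frac{1}{9}\right) 33114 = - \frac{11038}{3} \approx -3679.3$)
$\frac{1}{s - 27000} = \frac{1}{- \frac{11038}{3} - 27000} = \frac{1}{- \frac{92038}{3}} = - \frac{3}{92038}$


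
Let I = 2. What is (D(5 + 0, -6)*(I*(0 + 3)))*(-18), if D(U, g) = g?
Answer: 648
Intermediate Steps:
(D(5 + 0, -6)*(I*(0 + 3)))*(-18) = -12*(0 + 3)*(-18) = -12*3*(-18) = -6*6*(-18) = -36*(-18) = 648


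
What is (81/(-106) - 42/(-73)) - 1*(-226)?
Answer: 1747327/7738 ≈ 225.81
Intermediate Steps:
(81/(-106) - 42/(-73)) - 1*(-226) = (81*(-1/106) - 42*(-1/73)) + 226 = (-81/106 + 42/73) + 226 = -1461/7738 + 226 = 1747327/7738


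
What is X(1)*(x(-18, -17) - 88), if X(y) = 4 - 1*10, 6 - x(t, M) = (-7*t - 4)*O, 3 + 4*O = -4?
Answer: -789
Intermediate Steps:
O = -7/4 (O = -3/4 + (1/4)*(-4) = -3/4 - 1 = -7/4 ≈ -1.7500)
x(t, M) = -1 - 49*t/4 (x(t, M) = 6 - (-7*t - 4)*(-7)/4 = 6 - (-4 - 7*t)*(-7)/4 = 6 - (7 + 49*t/4) = 6 + (-7 - 49*t/4) = -1 - 49*t/4)
X(y) = -6 (X(y) = 4 - 10 = -6)
X(1)*(x(-18, -17) - 88) = -6*((-1 - 49/4*(-18)) - 88) = -6*((-1 + 441/2) - 88) = -6*(439/2 - 88) = -6*263/2 = -789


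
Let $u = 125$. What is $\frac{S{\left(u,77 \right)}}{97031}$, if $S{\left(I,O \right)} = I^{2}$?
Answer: $\frac{15625}{97031} \approx 0.16103$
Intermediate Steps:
$\frac{S{\left(u,77 \right)}}{97031} = \frac{125^{2}}{97031} = 15625 \cdot \frac{1}{97031} = \frac{15625}{97031}$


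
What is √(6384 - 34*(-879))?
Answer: 3*√4030 ≈ 190.45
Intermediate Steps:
√(6384 - 34*(-879)) = √(6384 + 29886) = √36270 = 3*√4030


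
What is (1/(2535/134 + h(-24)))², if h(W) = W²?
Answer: 17956/6355118961 ≈ 2.8254e-6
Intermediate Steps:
(1/(2535/134 + h(-24)))² = (1/(2535/134 + (-24)²))² = (1/(2535*(1/134) + 576))² = (1/(2535/134 + 576))² = (1/(79719/134))² = (134/79719)² = 17956/6355118961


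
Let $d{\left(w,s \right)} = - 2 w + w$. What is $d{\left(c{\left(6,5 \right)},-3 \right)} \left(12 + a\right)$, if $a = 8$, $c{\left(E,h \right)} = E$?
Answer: $-120$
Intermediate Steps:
$d{\left(w,s \right)} = - w$
$d{\left(c{\left(6,5 \right)},-3 \right)} \left(12 + a\right) = \left(-1\right) 6 \left(12 + 8\right) = \left(-6\right) 20 = -120$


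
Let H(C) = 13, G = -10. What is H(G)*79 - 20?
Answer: 1007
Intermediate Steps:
H(G)*79 - 20 = 13*79 - 20 = 1027 - 20 = 1007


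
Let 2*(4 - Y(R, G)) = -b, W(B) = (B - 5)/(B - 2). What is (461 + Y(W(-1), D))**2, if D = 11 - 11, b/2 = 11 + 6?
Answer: 232324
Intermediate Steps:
b = 34 (b = 2*(11 + 6) = 2*17 = 34)
W(B) = (-5 + B)/(-2 + B)
D = 0
Y(R, G) = 21 (Y(R, G) = 4 - (-1)*34/2 = 4 - 1/2*(-34) = 4 + 17 = 21)
(461 + Y(W(-1), D))**2 = (461 + 21)**2 = 482**2 = 232324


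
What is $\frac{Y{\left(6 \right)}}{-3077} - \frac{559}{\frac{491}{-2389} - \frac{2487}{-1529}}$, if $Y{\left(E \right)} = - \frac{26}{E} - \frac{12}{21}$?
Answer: $- \frac{131941213538731}{335407720368} \approx -393.38$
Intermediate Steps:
$Y{\left(E \right)} = - \frac{4}{7} - \frac{26}{E}$ ($Y{\left(E \right)} = - \frac{26}{E} - \frac{4}{7} = - \frac{4}{7} - \frac{26}{E}$)
$\frac{Y{\left(6 \right)}}{-3077} - \frac{559}{\frac{491}{-2389} - \frac{2487}{-1529}} = \frac{- \frac{4}{7} - \frac{26}{6}}{-3077} - \frac{559}{\frac{491}{-2389} - \frac{2487}{-1529}} = \left(- \frac{4}{7} - \frac{13}{3}\right) \left(- \frac{1}{3077}\right) - \frac{559}{491 \left(- \frac{1}{2389}\right) - - \frac{2487}{1529}} = \left(- \frac{4}{7} - \frac{13}{3}\right) \left(- \frac{1}{3077}\right) - \frac{559}{- \frac{491}{2389} + \frac{2487}{1529}} = \left(- \frac{103}{21}\right) \left(- \frac{1}{3077}\right) - \frac{559}{\frac{5190704}{3652781}} = \frac{103}{64617} - \frac{2041904579}{5190704} = - \frac{131941213538731}{335407720368}$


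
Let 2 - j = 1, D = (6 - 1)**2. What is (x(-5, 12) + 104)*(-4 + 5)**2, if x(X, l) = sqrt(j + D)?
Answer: 104 + sqrt(26) ≈ 109.10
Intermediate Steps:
D = 25 (D = 5**2 = 25)
j = 1 (j = 2 - 1*1 = 2 - 1 = 1)
x(X, l) = sqrt(26) (x(X, l) = sqrt(1 + 25) = sqrt(26))
(x(-5, 12) + 104)*(-4 + 5)**2 = (sqrt(26) + 104)*(-4 + 5)**2 = (104 + sqrt(26))*1**2 = (104 + sqrt(26))*1 = 104 + sqrt(26)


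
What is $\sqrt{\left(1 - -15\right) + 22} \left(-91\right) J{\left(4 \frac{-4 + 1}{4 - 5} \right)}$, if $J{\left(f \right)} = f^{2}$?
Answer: $- 13104 \sqrt{38} \approx -80779.0$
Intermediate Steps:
$\sqrt{\left(1 - -15\right) + 22} \left(-91\right) J{\left(4 \frac{-4 + 1}{4 - 5} \right)} = \sqrt{\left(1 - -15\right) + 22} \left(-91\right) \left(4 \frac{-4 + 1}{4 - 5}\right)^{2} = \sqrt{\left(1 + 15\right) + 22} \left(-91\right) \left(4 \left(- \frac{3}{-1}\right)\right)^{2} = \sqrt{16 + 22} \left(-91\right) \left(4 \left(\left(-3\right) \left(-1\right)\right)\right)^{2} = \sqrt{38} \left(-91\right) \left(4 \cdot 3\right)^{2} = - 91 \sqrt{38} \cdot 12^{2} = - 91 \sqrt{38} \cdot 144 = - 13104 \sqrt{38}$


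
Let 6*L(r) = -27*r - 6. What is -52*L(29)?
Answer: 6838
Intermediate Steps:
L(r) = -1 - 9*r/2 (L(r) = (-27*r - 6)/6 = (-6 - 27*r)/6 = -1 - 9*r/2)
-52*L(29) = -52*(-1 - 9/2*29) = -52*(-1 - 261/2) = -52*(-263/2) = 6838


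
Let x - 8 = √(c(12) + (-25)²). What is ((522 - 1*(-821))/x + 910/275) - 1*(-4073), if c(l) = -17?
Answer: 892443/220 + 79*√38/8 ≈ 4117.4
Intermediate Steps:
x = 8 + 4*√38 (x = 8 + √(-17 + (-25)²) = 8 + √(-17 + 625) = 8 + √608 = 8 + 4*√38 ≈ 32.658)
((522 - 1*(-821))/x + 910/275) - 1*(-4073) = ((522 - 1*(-821))/(8 + 4*√38) + 910/275) - 1*(-4073) = ((522 + 821)/(8 + 4*√38) + 910*(1/275)) + 4073 = (1343/(8 + 4*√38) + 182/55) + 4073 = (182/55 + 1343/(8 + 4*√38)) + 4073 = 224197/55 + 1343/(8 + 4*√38)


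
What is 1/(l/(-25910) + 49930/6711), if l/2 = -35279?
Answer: 86941005/883600519 ≈ 0.098394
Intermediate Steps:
l = -70558 (l = 2*(-35279) = -70558)
1/(l/(-25910) + 49930/6711) = 1/(-70558/(-25910) + 49930/6711) = 1/(-70558*(-1/25910) + 49930*(1/6711)) = 1/(35279/12955 + 49930/6711) = 1/(883600519/86941005) = 86941005/883600519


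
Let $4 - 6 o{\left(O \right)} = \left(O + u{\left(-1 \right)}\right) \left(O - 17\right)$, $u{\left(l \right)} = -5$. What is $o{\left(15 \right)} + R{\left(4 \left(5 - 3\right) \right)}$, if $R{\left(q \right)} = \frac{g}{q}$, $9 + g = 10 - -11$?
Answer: $\frac{11}{2} \approx 5.5$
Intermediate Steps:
$g = 12$ ($g = -9 + \left(10 - -11\right) = -9 + \left(10 + 11\right) = -9 + 21 = 12$)
$o{\left(O \right)} = \frac{2}{3} - \frac{\left(-17 + O\right) \left(-5 + O\right)}{6}$ ($o{\left(O \right)} = \frac{2}{3} - \frac{\left(O - 5\right) \left(O - 17\right)}{6} = \frac{2}{3} - \frac{\left(-5 + O\right) \left(-17 + O\right)}{6} = \frac{2}{3} - \frac{\left(-17 + O\right) \left(-5 + O\right)}{6}$)
$R{\left(q \right)} = \frac{12}{q}$
$o{\left(15 \right)} + R{\left(4 \left(5 - 3\right) \right)} = \left(- \frac{27}{2} - \frac{15^{2}}{6} + \frac{11}{3} \cdot 15\right) + \frac{12}{4 \left(5 - 3\right)} = \left(- \frac{27}{2} - \frac{75}{2} + 55\right) + \frac{12}{4 \cdot 2} = \left(- \frac{27}{2} - \frac{75}{2} + 55\right) + \frac{12}{8} = 4 + 12 \cdot \frac{1}{8} = 4 + \frac{3}{2} = \frac{11}{2}$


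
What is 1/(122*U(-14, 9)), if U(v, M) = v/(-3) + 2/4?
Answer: 3/1891 ≈ 0.0015865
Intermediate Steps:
U(v, M) = ½ - v/3 (U(v, M) = v*(-⅓) + 2*(¼) = -v/3 + ½ = ½ - v/3)
1/(122*U(-14, 9)) = 1/(122*(½ - ⅓*(-14))) = 1/(122*(½ + 14/3)) = 1/(122*(31/6)) = 1/(1891/3) = 3/1891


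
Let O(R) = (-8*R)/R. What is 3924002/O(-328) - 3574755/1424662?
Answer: -1397601283841/2849324 ≈ -4.9050e+5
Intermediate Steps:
O(R) = -8
3924002/O(-328) - 3574755/1424662 = 3924002/(-8) - 3574755/1424662 = 3924002*(-⅛) - 3574755*1/1424662 = -1962001/4 - 3574755/1424662 = -1397601283841/2849324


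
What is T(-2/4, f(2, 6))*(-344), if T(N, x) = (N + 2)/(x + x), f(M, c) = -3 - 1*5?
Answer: 129/4 ≈ 32.250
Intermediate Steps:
f(M, c) = -8 (f(M, c) = -3 - 5 = -8)
T(N, x) = (2 + N)/(2*x) (T(N, x) = (2 + N)/((2*x)) = (2 + N)*(1/(2*x)) = (2 + N)/(2*x))
T(-2/4, f(2, 6))*(-344) = ((½)*(2 - 2/4)/(-8))*(-344) = ((½)*(-⅛)*(2 - 2*¼))*(-344) = ((½)*(-⅛)*(2 - ½))*(-344) = ((½)*(-⅛)*(3/2))*(-344) = -3/32*(-344) = 129/4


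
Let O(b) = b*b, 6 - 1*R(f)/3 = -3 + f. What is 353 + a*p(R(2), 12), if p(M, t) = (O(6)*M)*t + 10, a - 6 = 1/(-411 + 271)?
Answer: 3834609/70 ≈ 54780.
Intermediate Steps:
R(f) = 27 - 3*f (R(f) = 18 - 3*(-3 + f) = 18 + (9 - 3*f) = 27 - 3*f)
O(b) = b²
a = 839/140 (a = 6 + 1/(-411 + 271) = 6 + 1/(-140) = 6 - 1/140 = 839/140 ≈ 5.9929)
p(M, t) = 10 + 36*M*t (p(M, t) = (6²*M)*t + 10 = (36*M)*t + 10 = 36*M*t + 10 = 10 + 36*M*t)
353 + a*p(R(2), 12) = 353 + 839*(10 + 36*(27 - 3*2)*12)/140 = 353 + 839*(10 + 36*(27 - 6)*12)/140 = 353 + 839*(10 + 36*21*12)/140 = 353 + 839*(10 + 9072)/140 = 353 + (839/140)*9082 = 353 + 3809899/70 = 3834609/70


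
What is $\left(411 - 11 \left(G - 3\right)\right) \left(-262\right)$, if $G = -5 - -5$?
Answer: $-116328$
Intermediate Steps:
$G = 0$ ($G = -5 + 5 = 0$)
$\left(411 - 11 \left(G - 3\right)\right) \left(-262\right) = \left(411 - 11 \left(0 - 3\right)\right) \left(-262\right) = \left(411 - -33\right) \left(-262\right) = \left(411 + 33\right) \left(-262\right) = 444 \left(-262\right) = -116328$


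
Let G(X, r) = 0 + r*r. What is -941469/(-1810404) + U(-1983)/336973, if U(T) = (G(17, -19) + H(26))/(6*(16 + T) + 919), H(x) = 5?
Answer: 1150875698999569/2213084412587412 ≈ 0.52003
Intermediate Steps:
G(X, r) = r² (G(X, r) = 0 + r² = r²)
U(T) = 366/(1015 + 6*T) (U(T) = ((-19)² + 5)/(6*(16 + T) + 919) = (361 + 5)/((96 + 6*T) + 919) = 366/(1015 + 6*T))
-941469/(-1810404) + U(-1983)/336973 = -941469/(-1810404) + (366/(1015 + 6*(-1983)))/336973 = -941469*(-1/1810404) + (366/(1015 - 11898))*(1/336973) = 313823/603468 + (366/(-10883))*(1/336973) = 313823/603468 + (366*(-1/10883))*(1/336973) = 313823/603468 - 366/10883*1/336973 = 313823/603468 - 366/3667277159 = 1150875698999569/2213084412587412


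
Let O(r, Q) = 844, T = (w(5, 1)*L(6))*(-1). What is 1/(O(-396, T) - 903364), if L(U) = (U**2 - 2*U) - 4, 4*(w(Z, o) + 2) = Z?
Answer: -1/902520 ≈ -1.1080e-6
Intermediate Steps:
w(Z, o) = -2 + Z/4
L(U) = -4 + U**2 - 2*U
T = 15 (T = ((-2 + (1/4)*5)*(-4 + 6**2 - 2*6))*(-1) = ((-2 + 5/4)*(-4 + 36 - 12))*(-1) = -3/4*20*(-1) = -15*(-1) = 15)
1/(O(-396, T) - 903364) = 1/(844 - 903364) = 1/(-902520) = -1/902520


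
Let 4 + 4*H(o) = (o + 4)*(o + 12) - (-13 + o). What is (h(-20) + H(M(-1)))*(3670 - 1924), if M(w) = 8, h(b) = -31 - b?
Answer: 171981/2 ≈ 85991.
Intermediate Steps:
H(o) = 9/4 - o/4 + (4 + o)*(12 + o)/4 (H(o) = -1 + ((o + 4)*(o + 12) - (-13 + o))/4 = -1 + ((4 + o)*(12 + o) + (13 - o))/4 = -1 + (13 - o + (4 + o)*(12 + o))/4 = -1 + (13/4 - o/4 + (4 + o)*(12 + o)/4) = 9/4 - o/4 + (4 + o)*(12 + o)/4)
(h(-20) + H(M(-1)))*(3670 - 1924) = ((-31 - 1*(-20)) + (57/4 + (¼)*8² + (15/4)*8))*(3670 - 1924) = ((-31 + 20) + (57/4 + (¼)*64 + 30))*1746 = (-11 + (57/4 + 16 + 30))*1746 = (-11 + 241/4)*1746 = (197/4)*1746 = 171981/2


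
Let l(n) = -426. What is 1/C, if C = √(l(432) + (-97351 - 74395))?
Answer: -I*√43043/86086 ≈ -0.00241*I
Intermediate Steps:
C = 2*I*√43043 (C = √(-426 + (-97351 - 74395)) = √(-426 - 171746) = √(-172172) = 2*I*√43043 ≈ 414.94*I)
1/C = 1/(2*I*√43043) = -I*√43043/86086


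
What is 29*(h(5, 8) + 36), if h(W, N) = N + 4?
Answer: 1392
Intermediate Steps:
h(W, N) = 4 + N
29*(h(5, 8) + 36) = 29*((4 + 8) + 36) = 29*(12 + 36) = 29*48 = 1392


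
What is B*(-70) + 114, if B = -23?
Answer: 1724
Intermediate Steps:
B*(-70) + 114 = -23*(-70) + 114 = 1610 + 114 = 1724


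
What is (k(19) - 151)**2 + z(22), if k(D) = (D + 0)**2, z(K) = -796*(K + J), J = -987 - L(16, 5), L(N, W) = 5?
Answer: 816220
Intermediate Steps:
J = -992 (J = -987 - 1*5 = -987 - 5 = -992)
z(K) = 789632 - 796*K (z(K) = -796*(K - 992) = -796*(-992 + K) = 789632 - 796*K)
k(D) = D**2
(k(19) - 151)**2 + z(22) = (19**2 - 151)**2 + (789632 - 796*22) = (361 - 151)**2 + (789632 - 17512) = 210**2 + 772120 = 44100 + 772120 = 816220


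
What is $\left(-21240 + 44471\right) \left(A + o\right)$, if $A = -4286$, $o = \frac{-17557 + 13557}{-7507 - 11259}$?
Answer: $- \frac{934200701278}{9383} \approx -9.9563 \cdot 10^{7}$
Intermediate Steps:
$o = \frac{2000}{9383}$ ($o = - \frac{4000}{-18766} = \left(-4000\right) \left(- \frac{1}{18766}\right) = \frac{2000}{9383} \approx 0.21315$)
$\left(-21240 + 44471\right) \left(A + o\right) = \left(-21240 + 44471\right) \left(-4286 + \frac{2000}{9383}\right) = 23231 \left(- \frac{40213538}{9383}\right) = - \frac{934200701278}{9383}$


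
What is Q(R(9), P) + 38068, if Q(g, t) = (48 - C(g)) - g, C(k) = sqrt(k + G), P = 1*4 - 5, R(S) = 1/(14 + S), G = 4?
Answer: 876667/23 - sqrt(2139)/23 ≈ 38114.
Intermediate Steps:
P = -1 (P = 4 - 5 = -1)
C(k) = sqrt(4 + k) (C(k) = sqrt(k + 4) = sqrt(4 + k))
Q(g, t) = 48 - g - sqrt(4 + g) (Q(g, t) = (48 - sqrt(4 + g)) - g = 48 - g - sqrt(4 + g))
Q(R(9), P) + 38068 = (48 - 1/(14 + 9) - sqrt(4 + 1/(14 + 9))) + 38068 = (48 - 1/23 - sqrt(4 + 1/23)) + 38068 = (48 - 1*1/23 - sqrt(4 + 1/23)) + 38068 = (48 - 1/23 - sqrt(93/23)) + 38068 = (48 - 1/23 - sqrt(2139)/23) + 38068 = (1103/23 - sqrt(2139)/23) + 38068 = 876667/23 - sqrt(2139)/23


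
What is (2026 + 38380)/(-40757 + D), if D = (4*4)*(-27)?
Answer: -40406/41189 ≈ -0.98099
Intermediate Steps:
D = -432 (D = 16*(-27) = -432)
(2026 + 38380)/(-40757 + D) = (2026 + 38380)/(-40757 - 432) = 40406/(-41189) = 40406*(-1/41189) = -40406/41189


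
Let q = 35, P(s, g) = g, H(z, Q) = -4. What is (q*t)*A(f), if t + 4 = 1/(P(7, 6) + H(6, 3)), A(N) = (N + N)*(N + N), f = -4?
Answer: -7840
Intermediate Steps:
A(N) = 4*N² (A(N) = (2*N)*(2*N) = 4*N²)
t = -7/2 (t = -4 + 1/(6 - 4) = -4 + 1/2 = -4 + ½ = -7/2 ≈ -3.5000)
(q*t)*A(f) = (35*(-7/2))*(4*(-4)²) = -490*16 = -245/2*64 = -7840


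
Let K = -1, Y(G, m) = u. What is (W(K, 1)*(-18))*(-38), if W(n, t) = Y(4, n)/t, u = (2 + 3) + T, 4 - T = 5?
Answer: 2736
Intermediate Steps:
T = -1 (T = 4 - 1*5 = 4 - 5 = -1)
u = 4 (u = (2 + 3) - 1 = 5 - 1 = 4)
Y(G, m) = 4
W(n, t) = 4/t
(W(K, 1)*(-18))*(-38) = ((4/1)*(-18))*(-38) = ((4*1)*(-18))*(-38) = (4*(-18))*(-38) = -72*(-38) = 2736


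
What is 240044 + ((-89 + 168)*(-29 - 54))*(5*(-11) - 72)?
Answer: 1072783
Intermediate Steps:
240044 + ((-89 + 168)*(-29 - 54))*(5*(-11) - 72) = 240044 + (79*(-83))*(-55 - 72) = 240044 - 6557*(-127) = 240044 + 832739 = 1072783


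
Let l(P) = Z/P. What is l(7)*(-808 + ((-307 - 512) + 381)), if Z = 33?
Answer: -5874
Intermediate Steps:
l(P) = 33/P
l(7)*(-808 + ((-307 - 512) + 381)) = (33/7)*(-808 + ((-307 - 512) + 381)) = (33*(⅐))*(-808 + (-819 + 381)) = 33*(-808 - 438)/7 = (33/7)*(-1246) = -5874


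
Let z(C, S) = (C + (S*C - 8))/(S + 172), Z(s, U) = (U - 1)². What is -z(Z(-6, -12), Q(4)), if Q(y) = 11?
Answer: -2020/183 ≈ -11.038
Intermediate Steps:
Z(s, U) = (-1 + U)²
z(C, S) = (-8 + C + C*S)/(172 + S) (z(C, S) = (C + (C*S - 8))/(172 + S) = (C + (-8 + C*S))/(172 + S) = (-8 + C + C*S)/(172 + S))
-z(Z(-6, -12), Q(4)) = -(-8 + (-1 - 12)² + (-1 - 12)²*11)/(172 + 11) = -(-8 + (-13)² + (-13)²*11)/183 = -(-8 + 169 + 169*11)/183 = -(-8 + 169 + 1859)/183 = -2020/183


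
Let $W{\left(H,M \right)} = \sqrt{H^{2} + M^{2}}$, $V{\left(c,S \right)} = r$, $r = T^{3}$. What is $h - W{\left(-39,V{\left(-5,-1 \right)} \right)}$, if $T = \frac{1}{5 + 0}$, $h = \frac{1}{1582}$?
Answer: $\frac{1}{1582} - \frac{17 \sqrt{82234}}{125} \approx -38.999$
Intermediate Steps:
$h = \frac{1}{1582} \approx 0.00063211$
$T = \frac{1}{5} \approx 0.2$
$r = \frac{1}{125}$ ($r = \left(\frac{1}{5}\right)^{3} = \frac{1}{125} \approx 0.008$)
$V{\left(c,S \right)} = \frac{1}{125}$
$h - W{\left(-39,V{\left(-5,-1 \right)} \right)} = \frac{1}{1582} - \sqrt{\left(-39\right)^{2} + \left(\frac{1}{125}\right)^{2}} = \frac{1}{1582} - \sqrt{1521 + \frac{1}{15625}} = \frac{1}{1582} - \sqrt{\frac{23765626}{15625}} = \frac{1}{1582} - \frac{17 \sqrt{82234}}{125}$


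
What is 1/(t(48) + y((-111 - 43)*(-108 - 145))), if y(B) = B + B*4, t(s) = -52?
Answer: 1/194758 ≈ 5.1346e-6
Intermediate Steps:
y(B) = 5*B (y(B) = B + 4*B = 5*B)
1/(t(48) + y((-111 - 43)*(-108 - 145))) = 1/(-52 + 5*((-111 - 43)*(-108 - 145))) = 1/(-52 + 5*(-154*(-253))) = 1/(-52 + 5*38962) = 1/(-52 + 194810) = 1/194758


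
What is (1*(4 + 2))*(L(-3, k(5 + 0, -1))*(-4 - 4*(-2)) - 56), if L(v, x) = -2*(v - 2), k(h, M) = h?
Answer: -96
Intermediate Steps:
L(v, x) = 4 - 2*v (L(v, x) = -2*(-2 + v) = 4 - 2*v)
(1*(4 + 2))*(L(-3, k(5 + 0, -1))*(-4 - 4*(-2)) - 56) = (1*(4 + 2))*((4 - 2*(-3))*(-4 - 4*(-2)) - 56) = (1*6)*((4 + 6)*(-4 + 8) - 56) = 6*(10*4 - 56) = 6*(40 - 56) = 6*(-16) = -96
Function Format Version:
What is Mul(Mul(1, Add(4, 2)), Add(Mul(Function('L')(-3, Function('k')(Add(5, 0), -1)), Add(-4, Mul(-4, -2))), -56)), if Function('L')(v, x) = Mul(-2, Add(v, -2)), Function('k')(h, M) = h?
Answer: -96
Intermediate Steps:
Function('L')(v, x) = Add(4, Mul(-2, v)) (Function('L')(v, x) = Mul(-2, Add(-2, v)) = Add(4, Mul(-2, v)))
Mul(Mul(1, Add(4, 2)), Add(Mul(Function('L')(-3, Function('k')(Add(5, 0), -1)), Add(-4, Mul(-4, -2))), -56)) = Mul(Mul(1, Add(4, 2)), Add(Mul(Add(4, Mul(-2, -3)), Add(-4, Mul(-4, -2))), -56)) = Mul(Mul(1, 6), Add(Mul(Add(4, 6), Add(-4, 8)), -56)) = Mul(6, Add(Mul(10, 4), -56)) = Mul(6, Add(40, -56)) = Mul(6, -16) = -96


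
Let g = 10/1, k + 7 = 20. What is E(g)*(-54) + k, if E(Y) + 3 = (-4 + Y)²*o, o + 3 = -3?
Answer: 11839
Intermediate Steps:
k = 13 (k = -7 + 20 = 13)
o = -6 (o = -3 - 3 = -6)
g = 10 (g = 10*1 = 10)
E(Y) = -3 - 6*(-4 + Y)² (E(Y) = -3 + (-4 + Y)²*(-6) = -3 - 6*(-4 + Y)²)
E(g)*(-54) + k = (-99 - 6*10² + 48*10)*(-54) + 13 = (-99 - 6*100 + 480)*(-54) + 13 = (-99 - 600 + 480)*(-54) + 13 = -219*(-54) + 13 = 11826 + 13 = 11839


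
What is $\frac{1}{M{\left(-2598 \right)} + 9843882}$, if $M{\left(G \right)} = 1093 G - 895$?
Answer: $\frac{1}{7003373} \approx 1.4279 \cdot 10^{-7}$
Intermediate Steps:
$M{\left(G \right)} = -895 + 1093 G$
$\frac{1}{M{\left(-2598 \right)} + 9843882} = \frac{1}{\left(-895 + 1093 \left(-2598\right)\right) + 9843882} = \frac{1}{\left(-895 - 2839614\right) + 9843882} = \frac{1}{-2840509 + 9843882} = \frac{1}{7003373}$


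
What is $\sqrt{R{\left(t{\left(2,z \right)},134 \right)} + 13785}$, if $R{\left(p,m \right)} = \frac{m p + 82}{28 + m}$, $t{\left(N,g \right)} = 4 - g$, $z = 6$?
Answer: $\frac{2 \sqrt{279123}}{9} \approx 117.4$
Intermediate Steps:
$R{\left(p,m \right)} = \frac{82 + m p}{28 + m}$
$\sqrt{R{\left(t{\left(2,z \right)},134 \right)} + 13785} = \sqrt{\frac{82 + 134 \left(4 - 6\right)}{28 + 134} + 13785} = \sqrt{\frac{82 + 134 \left(4 - 6\right)}{162} + 13785} = \sqrt{\frac{82 + 134 \left(-2\right)}{162} + 13785} = \sqrt{\frac{82 - 268}{162} + 13785} = \sqrt{\frac{1}{162} \left(-186\right) + 13785} = \sqrt{- \frac{31}{27} + 13785} = \sqrt{\frac{372164}{27}} = \frac{2 \sqrt{279123}}{9}$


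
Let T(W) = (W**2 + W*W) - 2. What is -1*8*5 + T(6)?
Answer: 30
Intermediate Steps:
T(W) = -2 + 2*W**2 (T(W) = (W**2 + W**2) - 2 = 2*W**2 - 2 = -2 + 2*W**2)
-1*8*5 + T(6) = -1*8*5 + (-2 + 2*6**2) = -8*5 + (-2 + 2*36) = -40 + (-2 + 72) = -40 + 70 = 30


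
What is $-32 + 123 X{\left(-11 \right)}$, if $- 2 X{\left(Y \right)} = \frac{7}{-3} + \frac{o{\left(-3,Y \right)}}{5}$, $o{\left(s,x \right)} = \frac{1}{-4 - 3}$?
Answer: $\frac{3964}{35} \approx 113.26$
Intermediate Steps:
$o{\left(s,x \right)} = - \frac{1}{7}$ ($o{\left(s,x \right)} = \frac{1}{-7} = - \frac{1}{7}$)
$X{\left(Y \right)} = \frac{124}{105}$ ($X{\left(Y \right)} = - \frac{\frac{7}{-3} - \frac{1}{7 \cdot 5}}{2} = - \frac{7 \left(- \frac{1}{3}\right) - \frac{1}{35}}{2} = - \frac{- \frac{7}{3} - \frac{1}{35}}{2} = \left(- \frac{1}{2}\right) \left(- \frac{248}{105}\right) = \frac{124}{105}$)
$-32 + 123 X{\left(-11 \right)} = -32 + 123 \cdot \frac{124}{105} = -32 + \frac{5084}{35} = \frac{3964}{35}$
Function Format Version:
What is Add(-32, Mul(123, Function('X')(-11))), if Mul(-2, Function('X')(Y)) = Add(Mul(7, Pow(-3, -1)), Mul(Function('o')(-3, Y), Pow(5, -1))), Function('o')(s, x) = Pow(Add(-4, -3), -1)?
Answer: Rational(3964, 35) ≈ 113.26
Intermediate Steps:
Function('o')(s, x) = Rational(-1, 7) (Function('o')(s, x) = Pow(-7, -1) = Rational(-1, 7))
Function('X')(Y) = Rational(124, 105) (Function('X')(Y) = Mul(Rational(-1, 2), Add(Mul(7, Pow(-3, -1)), Mul(Rational(-1, 7), Pow(5, -1)))) = Mul(Rational(-1, 2), Add(Mul(7, Rational(-1, 3)), Mul(Rational(-1, 7), Rational(1, 5)))) = Mul(Rational(-1, 2), Add(Rational(-7, 3), Rational(-1, 35))) = Mul(Rational(-1, 2), Rational(-248, 105)) = Rational(124, 105))
Add(-32, Mul(123, Function('X')(-11))) = Add(-32, Mul(123, Rational(124, 105))) = Add(-32, Rational(5084, 35)) = Rational(3964, 35)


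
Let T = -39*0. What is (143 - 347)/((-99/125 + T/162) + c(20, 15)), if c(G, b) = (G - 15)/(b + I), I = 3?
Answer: 459000/1157 ≈ 396.72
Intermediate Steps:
T = 0
c(G, b) = (-15 + G)/(3 + b) (c(G, b) = (G - 15)/(b + 3) = (-15 + G)/(3 + b))
(143 - 347)/((-99/125 + T/162) + c(20, 15)) = (143 - 347)/((-99/125 + 0/162) + (-15 + 20)/(3 + 15)) = -204/((-99*1/125 + 0*(1/162)) + 5/18) = -204/((-99/125 + 0) + (1/18)*5) = -204/(-99/125 + 5/18) = -204/(-1157/2250) = -204*(-2250/1157) = 459000/1157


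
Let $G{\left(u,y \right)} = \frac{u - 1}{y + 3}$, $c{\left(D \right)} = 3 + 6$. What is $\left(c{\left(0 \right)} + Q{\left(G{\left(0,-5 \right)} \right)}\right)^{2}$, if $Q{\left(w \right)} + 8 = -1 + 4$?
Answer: $16$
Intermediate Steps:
$c{\left(D \right)} = 9$
$G{\left(u,y \right)} = \frac{-1 + u}{3 + y}$
$Q{\left(w \right)} = -5$ ($Q{\left(w \right)} = -8 + \left(-1 + 4\right) = -8 + 3 = -5$)
$\left(c{\left(0 \right)} + Q{\left(G{\left(0,-5 \right)} \right)}\right)^{2} = \left(9 - 5\right)^{2} = 4^{2} = 16$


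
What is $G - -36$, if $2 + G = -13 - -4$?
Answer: $25$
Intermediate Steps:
$G = -11$ ($G = -2 - 9 = -11$)
$G - -36 = -11 - -36 = -11 + 36 = 25$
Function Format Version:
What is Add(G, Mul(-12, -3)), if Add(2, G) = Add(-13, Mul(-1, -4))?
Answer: 25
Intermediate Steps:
G = -11 (G = Add(-2, Add(-13, Mul(-1, -4))) = Add(-2, Add(-13, 4)) = Add(-2, -9) = -11)
Add(G, Mul(-12, -3)) = Add(-11, Mul(-12, -3)) = Add(-11, 36) = 25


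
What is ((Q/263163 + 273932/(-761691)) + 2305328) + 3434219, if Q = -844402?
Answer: 127831678016077617/22272098737 ≈ 5.7395e+6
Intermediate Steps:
((Q/263163 + 273932/(-761691)) + 2305328) + 3434219 = ((-844402/263163 + 273932/(-761691)) + 2305328) + 3434219 = ((-844402*1/263163 + 273932*(-1/761691)) + 2305328) + 3434219 = ((-844402/263163 - 273932/761691) + 2305328) + 3434219 = (-79473574522/22272098737 + 2305328) + 3434219 = 51344413363596214/22272098737 + 3434219 = 127831678016077617/22272098737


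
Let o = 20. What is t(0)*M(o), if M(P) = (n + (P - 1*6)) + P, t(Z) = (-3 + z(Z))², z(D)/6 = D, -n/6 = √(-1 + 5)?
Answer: 198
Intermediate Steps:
n = -12 (n = -6*√(-1 + 5) = -6*√4 = -6*2 = -12)
z(D) = 6*D
t(Z) = (-3 + 6*Z)²
M(P) = -18 + 2*P (M(P) = (-12 + (P - 1*6)) + P = (-12 + (P - 6)) + P = (-12 + (-6 + P)) + P = (-18 + P) + P = -18 + 2*P)
t(0)*M(o) = (9*(-1 + 2*0)²)*(-18 + 2*20) = (9*(-1 + 0)²)*(-18 + 40) = (9*(-1)²)*22 = (9*1)*22 = 9*22 = 198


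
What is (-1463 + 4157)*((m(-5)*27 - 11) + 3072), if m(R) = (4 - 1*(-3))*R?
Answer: 5700504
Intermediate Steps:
m(R) = 7*R (m(R) = (4 + 3)*R = 7*R)
(-1463 + 4157)*((m(-5)*27 - 11) + 3072) = (-1463 + 4157)*(((7*(-5))*27 - 11) + 3072) = 2694*((-35*27 - 11) + 3072) = 2694*((-945 - 11) + 3072) = 2694*(-956 + 3072) = 2694*2116 = 5700504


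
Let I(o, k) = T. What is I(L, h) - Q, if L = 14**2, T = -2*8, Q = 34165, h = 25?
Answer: -34181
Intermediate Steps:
T = -16
L = 196
I(o, k) = -16
I(L, h) - Q = -16 - 1*34165 = -16 - 34165 = -34181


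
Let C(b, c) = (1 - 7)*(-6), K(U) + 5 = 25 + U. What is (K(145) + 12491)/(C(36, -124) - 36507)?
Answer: -12656/36471 ≈ -0.34702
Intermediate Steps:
K(U) = 20 + U (K(U) = -5 + (25 + U) = 20 + U)
C(b, c) = 36 (C(b, c) = -6*(-6) = 36)
(K(145) + 12491)/(C(36, -124) - 36507) = ((20 + 145) + 12491)/(36 - 36507) = (165 + 12491)/(-36471) = 12656*(-1/36471) = -12656/36471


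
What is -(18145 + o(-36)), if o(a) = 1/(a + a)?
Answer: -1306439/72 ≈ -18145.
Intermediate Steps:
o(a) = 1/(2*a)
-(18145 + o(-36)) = -(18145 + (½)/(-36)) = -(18145 + (½)*(-1/36)) = -(18145 - 1/72) = -1*1306439/72 = -1306439/72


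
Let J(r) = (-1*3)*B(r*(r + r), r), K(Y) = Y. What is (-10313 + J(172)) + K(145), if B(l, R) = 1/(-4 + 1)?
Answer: -10167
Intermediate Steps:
B(l, R) = -⅓ (B(l, R) = 1/(-3) = -⅓)
J(r) = 1 (J(r) = -1*3*(-⅓) = -3*(-⅓) = 1)
(-10313 + J(172)) + K(145) = (-10313 + 1) + 145 = -10312 + 145 = -10167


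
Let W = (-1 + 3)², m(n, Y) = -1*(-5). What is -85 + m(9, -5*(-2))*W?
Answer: -65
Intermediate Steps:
m(n, Y) = 5
W = 4 (W = 2² = 4)
-85 + m(9, -5*(-2))*W = -85 + 5*4 = -85 + 20 = -65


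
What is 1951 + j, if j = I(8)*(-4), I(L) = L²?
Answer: 1695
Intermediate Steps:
j = -256 (j = 8²*(-4) = 64*(-4) = -256)
1951 + j = 1951 - 256 = 1695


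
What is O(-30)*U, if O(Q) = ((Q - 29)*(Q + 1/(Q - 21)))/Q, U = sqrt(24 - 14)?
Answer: -90329*sqrt(10)/1530 ≈ -186.70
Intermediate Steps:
U = sqrt(10) ≈ 3.1623
O(Q) = (-29 + Q)*(Q + 1/(-21 + Q))/Q (O(Q) = ((-29 + Q)*(Q + 1/(-21 + Q)))/Q = (-29 + Q)*(Q + 1/(-21 + Q))/Q)
O(-30)*U = ((-29 + (-30)**3 - 50*(-30)**2 + 610*(-30))/((-30)*(-21 - 30)))*sqrt(10) = (-1/30*(-29 - 27000 - 50*900 - 18300)/(-51))*sqrt(10) = (-1/30*(-1/51)*(-29 - 27000 - 45000 - 18300))*sqrt(10) = (-1/30*(-1/51)*(-90329))*sqrt(10) = -90329*sqrt(10)/1530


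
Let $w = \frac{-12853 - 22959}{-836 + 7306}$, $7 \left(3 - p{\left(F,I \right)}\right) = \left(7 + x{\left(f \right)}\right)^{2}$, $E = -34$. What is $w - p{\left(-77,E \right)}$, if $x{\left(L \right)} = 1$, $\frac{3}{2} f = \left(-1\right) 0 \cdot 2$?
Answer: $\frac{13763}{22645} \approx 0.60777$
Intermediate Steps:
$f = 0$ ($f = \frac{2 \left(-1\right) 0 \cdot 2}{3} = \frac{2 \cdot 0 \cdot 2}{3} = \frac{2}{3} \cdot 0 = 0$)
$p{\left(F,I \right)} = - \frac{43}{7}$ ($p{\left(F,I \right)} = 3 - \frac{\left(7 + 1\right)^{2}}{7} = 3 - \frac{8^{2}}{7} = 3 - \frac{64}{7} = - \frac{43}{7}$)
$w = - \frac{17906}{3235}$ ($w = - \frac{35812}{6470} = \left(-35812\right) \frac{1}{6470} = - \frac{17906}{3235} \approx -5.5351$)
$w - p{\left(-77,E \right)} = - \frac{17906}{3235} - - \frac{43}{7} = - \frac{17906}{3235} + \frac{43}{7} = \frac{13763}{22645}$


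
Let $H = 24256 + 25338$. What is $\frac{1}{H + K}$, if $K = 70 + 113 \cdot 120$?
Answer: $\frac{1}{63224} \approx 1.5817 \cdot 10^{-5}$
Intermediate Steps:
$K = 13630$ ($K = 70 + 13560 = 13630$)
$H = 49594$
$\frac{1}{H + K} = \frac{1}{49594 + 13630} = \frac{1}{63224}$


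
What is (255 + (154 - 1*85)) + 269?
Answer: 593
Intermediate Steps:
(255 + (154 - 1*85)) + 269 = (255 + (154 - 85)) + 269 = (255 + 69) + 269 = 324 + 269 = 593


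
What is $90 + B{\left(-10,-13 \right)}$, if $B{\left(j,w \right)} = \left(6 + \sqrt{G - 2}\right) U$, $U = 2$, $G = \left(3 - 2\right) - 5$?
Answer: $102 + 2 i \sqrt{6} \approx 102.0 + 4.899 i$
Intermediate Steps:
$G = -4$ ($G = 1 - 5 = -4$)
$B{\left(j,w \right)} = 12 + 2 i \sqrt{6}$ ($B{\left(j,w \right)} = \left(6 + \sqrt{-4 - 2}\right) 2 = \left(6 + \sqrt{-6}\right) 2 = \left(6 + i \sqrt{6}\right) 2 = 12 + 2 i \sqrt{6}$)
$90 + B{\left(-10,-13 \right)} = 90 + \left(12 + 2 i \sqrt{6}\right) = 102 + 2 i \sqrt{6}$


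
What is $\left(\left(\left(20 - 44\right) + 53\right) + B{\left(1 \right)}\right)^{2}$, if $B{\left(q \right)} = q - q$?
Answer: $841$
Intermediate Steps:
$B{\left(q \right)} = 0$
$\left(\left(\left(20 - 44\right) + 53\right) + B{\left(1 \right)}\right)^{2} = \left(\left(\left(20 - 44\right) + 53\right) + 0\right)^{2} = \left(\left(-24 + 53\right) + 0\right)^{2} = \left(29 + 0\right)^{2} = 29^{2} = 841$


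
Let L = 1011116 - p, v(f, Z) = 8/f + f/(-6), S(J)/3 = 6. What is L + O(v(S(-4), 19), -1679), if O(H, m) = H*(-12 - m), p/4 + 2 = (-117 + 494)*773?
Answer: -1429381/9 ≈ -1.5882e+5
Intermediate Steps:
S(J) = 18 (S(J) = 3*6 = 18)
v(f, Z) = 8/f - f/6 (v(f, Z) = 8/f + f*(-1/6) = 8/f - f/6)
p = 1165676 (p = -8 + 4*((-117 + 494)*773) = -8 + 4*(377*773) = -8 + 4*291421 = -8 + 1165684 = 1165676)
L = -154560 (L = 1011116 - 1*1165676 = 1011116 - 1165676 = -154560)
L + O(v(S(-4), 19), -1679) = -154560 - (8/18 - 1/6*18)*(12 - 1679) = -154560 - 1*(8*(1/18) - 3)*(-1667) = -154560 - 1*(4/9 - 3)*(-1667) = -154560 - 1*(-23/9)*(-1667) = -154560 - 38341/9 = -1429381/9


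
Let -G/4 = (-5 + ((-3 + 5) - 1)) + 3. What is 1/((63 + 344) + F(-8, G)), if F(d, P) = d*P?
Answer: 1/375 ≈ 0.0026667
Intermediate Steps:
G = 4 (G = -4*((-5 + ((-3 + 5) - 1)) + 3) = -4*((-5 + (2 - 1)) + 3) = -4*((-5 + 1) + 3) = -4*(-4 + 3) = -4*(-1) = 4)
F(d, P) = P*d
1/((63 + 344) + F(-8, G)) = 1/((63 + 344) + 4*(-8)) = 1/(407 - 32) = 1/375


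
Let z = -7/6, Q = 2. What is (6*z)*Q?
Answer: -14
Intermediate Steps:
z = -7/6 (z = -7*⅙ = -7/6 ≈ -1.1667)
(6*z)*Q = (6*(-7/6))*2 = -7*2 = -14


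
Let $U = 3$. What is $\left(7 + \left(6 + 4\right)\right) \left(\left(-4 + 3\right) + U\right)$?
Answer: $34$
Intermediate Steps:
$\left(7 + \left(6 + 4\right)\right) \left(\left(-4 + 3\right) + U\right) = \left(7 + \left(6 + 4\right)\right) \left(\left(-4 + 3\right) + 3\right) = \left(7 + 10\right) \left(-1 + 3\right) = 17 \cdot 2 = 34$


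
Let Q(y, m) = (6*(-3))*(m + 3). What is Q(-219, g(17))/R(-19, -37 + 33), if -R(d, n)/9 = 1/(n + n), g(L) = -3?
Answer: 0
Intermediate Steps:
Q(y, m) = -54 - 18*m (Q(y, m) = -18*(3 + m) = -54 - 18*m)
R(d, n) = -9/(2*n) (R(d, n) = -9/(n + n) = -9*1/(2*n) = -9/(2*n))
Q(-219, g(17))/R(-19, -37 + 33) = (-54 - 18*(-3))/((-9/(2*(-37 + 33)))) = (-54 + 54)/((-9/2/(-4))) = 0/((-9/2*(-1/4))) = 0/(9/8) = 0*(8/9) = 0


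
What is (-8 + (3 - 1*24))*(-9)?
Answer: 261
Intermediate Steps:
(-8 + (3 - 1*24))*(-9) = (-8 + (3 - 24))*(-9) = (-8 - 21)*(-9) = -29*(-9) = 261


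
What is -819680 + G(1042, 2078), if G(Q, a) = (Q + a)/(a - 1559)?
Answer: -141803600/173 ≈ -8.1967e+5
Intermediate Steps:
G(Q, a) = (Q + a)/(-1559 + a)
-819680 + G(1042, 2078) = -819680 + (1042 + 2078)/(-1559 + 2078) = -819680 + 3120/519 = -819680 + (1/519)*3120 = -819680 + 1040/173 = -141803600/173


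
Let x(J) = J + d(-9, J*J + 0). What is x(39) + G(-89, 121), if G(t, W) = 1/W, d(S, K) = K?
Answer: 188761/121 ≈ 1560.0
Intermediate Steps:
x(J) = J + J**2 (x(J) = J + (J*J + 0) = J + (J**2 + 0) = J + J**2)
x(39) + G(-89, 121) = 39*(1 + 39) + 1/121 = 39*40 + 1/121 = 1560 + 1/121 = 188761/121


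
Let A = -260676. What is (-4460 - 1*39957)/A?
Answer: 44417/260676 ≈ 0.17039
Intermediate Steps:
(-4460 - 1*39957)/A = (-4460 - 1*39957)/(-260676) = (-4460 - 39957)*(-1/260676) = -44417*(-1/260676) = 44417/260676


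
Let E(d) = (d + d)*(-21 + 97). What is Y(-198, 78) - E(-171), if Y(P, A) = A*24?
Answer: 27864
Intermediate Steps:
Y(P, A) = 24*A
E(d) = 152*d (E(d) = (2*d)*76 = 152*d)
Y(-198, 78) - E(-171) = 24*78 - 152*(-171) = 1872 - 1*(-25992) = 1872 + 25992 = 27864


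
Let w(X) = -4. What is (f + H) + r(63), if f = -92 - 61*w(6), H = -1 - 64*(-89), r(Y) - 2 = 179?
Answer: 6028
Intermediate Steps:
r(Y) = 181 (r(Y) = 2 + 179 = 181)
H = 5695 (H = -1 + 5696 = 5695)
f = 152 (f = -92 - 61*(-4) = -92 + 244 = 152)
(f + H) + r(63) = (152 + 5695) + 181 = 5847 + 181 = 6028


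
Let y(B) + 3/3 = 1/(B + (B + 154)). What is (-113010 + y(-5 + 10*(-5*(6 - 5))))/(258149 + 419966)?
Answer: -4972483/29837060 ≈ -0.16665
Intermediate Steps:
y(B) = -1 + 1/(154 + 2*B) (y(B) = -1 + 1/(B + (B + 154)) = -1 + 1/(B + (154 + B)) = -1 + 1/(154 + 2*B))
(-113010 + y(-5 + 10*(-5*(6 - 5))))/(258149 + 419966) = (-113010 + (-153/2 - (-5 + 10*(-5*(6 - 5))))/(77 + (-5 + 10*(-5*(6 - 5)))))/(258149 + 419966) = (-113010 + (-153/2 - (-5 + 10*(-5*1)))/(77 + (-5 + 10*(-5*1))))/678115 = (-113010 + (-153/2 - (-5 + 10*(-5)))/(77 + (-5 + 10*(-5))))*(1/678115) = (-113010 + (-153/2 - (-5 - 50))/(77 + (-5 - 50)))*(1/678115) = (-113010 + (-153/2 - 1*(-55))/(77 - 55))*(1/678115) = (-113010 + (-153/2 + 55)/22)*(1/678115) = (-113010 + (1/22)*(-43/2))*(1/678115) = (-113010 - 43/44)*(1/678115) = -4972483/44*1/678115 = -4972483/29837060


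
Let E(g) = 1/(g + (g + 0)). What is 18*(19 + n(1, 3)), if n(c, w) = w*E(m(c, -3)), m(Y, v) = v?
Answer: 333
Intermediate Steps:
E(g) = 1/(2*g) (E(g) = 1/(g + g) = 1/(2*g))
n(c, w) = -w/6 (n(c, w) = w*((1/2)/(-3)) = w*((1/2)*(-1/3)) = w*(-1/6) = -w/6)
18*(19 + n(1, 3)) = 18*(19 - 1/6*3) = 18*(19 - 1/2) = 18*(37/2) = 333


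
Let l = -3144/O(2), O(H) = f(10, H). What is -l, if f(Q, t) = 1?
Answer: 3144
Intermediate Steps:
O(H) = 1
l = -3144 (l = -3144/1 = -3144*1 = -3144)
-l = -1*(-3144) = 3144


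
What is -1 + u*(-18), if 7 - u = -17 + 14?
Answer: -181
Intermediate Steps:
u = 10 (u = 7 - (-17 + 14) = 7 - 1*(-3) = 7 + 3 = 10)
-1 + u*(-18) = -1 + 10*(-18) = -1 - 180 = -181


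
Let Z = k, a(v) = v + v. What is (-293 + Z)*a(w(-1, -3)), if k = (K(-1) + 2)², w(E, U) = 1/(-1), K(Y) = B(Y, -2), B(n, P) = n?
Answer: 584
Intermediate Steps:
K(Y) = Y
w(E, U) = -1
a(v) = 2*v
k = 1 (k = (-1 + 2)² = 1² = 1)
Z = 1
(-293 + Z)*a(w(-1, -3)) = (-293 + 1)*(2*(-1)) = -292*(-2) = 584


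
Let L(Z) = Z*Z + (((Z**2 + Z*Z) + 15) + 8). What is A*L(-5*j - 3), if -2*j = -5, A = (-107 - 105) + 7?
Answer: -609875/4 ≈ -1.5247e+5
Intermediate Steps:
A = -205 (A = -212 + 7 = -205)
j = 5/2 (j = -1/2*(-5) = 5/2 ≈ 2.5000)
L(Z) = 23 + 3*Z**2 (L(Z) = Z**2 + (((Z**2 + Z**2) + 15) + 8) = Z**2 + ((2*Z**2 + 15) + 8) = Z**2 + ((15 + 2*Z**2) + 8) = Z**2 + (23 + 2*Z**2) = 23 + 3*Z**2)
A*L(-5*j - 3) = -205*(23 + 3*(-5*5/2 - 3)**2) = -205*(23 + 3*(-25/2 - 3)**2) = -205*(23 + 3*(-31/2)**2) = -205*(23 + 3*(961/4)) = -205*(23 + 2883/4) = -205*2975/4 = -609875/4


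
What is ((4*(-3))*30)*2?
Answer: -720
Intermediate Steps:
((4*(-3))*30)*2 = -12*30*2 = -360*2 = -720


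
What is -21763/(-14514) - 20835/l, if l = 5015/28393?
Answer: -29104783255/246738 ≈ -1.1796e+5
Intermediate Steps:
l = 5015/28393 (l = 5015*(1/28393) = 5015/28393 ≈ 0.17663)
-21763/(-14514) - 20835/l = -21763/(-14514) - 20835/5015/28393 = -21763*(-1/14514) - 20835*28393/5015 = 21763/14514 - 118313631/1003 = -29104783255/246738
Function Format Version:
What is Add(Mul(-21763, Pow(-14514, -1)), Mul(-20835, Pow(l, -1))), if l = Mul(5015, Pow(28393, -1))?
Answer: Rational(-29104783255, 246738) ≈ -1.1796e+5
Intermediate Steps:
l = Rational(5015, 28393) (l = Mul(5015, Rational(1, 28393)) = Rational(5015, 28393) ≈ 0.17663)
Add(Mul(-21763, Pow(-14514, -1)), Mul(-20835, Pow(l, -1))) = Add(Mul(-21763, Pow(-14514, -1)), Mul(-20835, Pow(Rational(5015, 28393), -1))) = Add(Mul(-21763, Rational(-1, 14514)), Mul(-20835, Rational(28393, 5015))) = Add(Rational(21763, 14514), Rational(-118313631, 1003)) = Rational(-29104783255, 246738)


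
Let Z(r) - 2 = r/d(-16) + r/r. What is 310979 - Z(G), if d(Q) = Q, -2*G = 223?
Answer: 9951009/32 ≈ 3.1097e+5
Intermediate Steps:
G = -223/2 (G = -½*223 = -223/2 ≈ -111.50)
Z(r) = 3 - r/16 (Z(r) = 2 + (r/(-16) + r/r) = 2 + (r*(-1/16) + 1) = 2 + (-r/16 + 1) = 2 + (1 - r/16) = 3 - r/16)
310979 - Z(G) = 310979 - (3 - 1/16*(-223/2)) = 310979 - (3 + 223/32) = 310979 - 1*319/32 = 310979 - 319/32 = 9951009/32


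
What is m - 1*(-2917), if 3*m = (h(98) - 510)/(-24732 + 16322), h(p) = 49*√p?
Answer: 2453214/841 - 343*√2/25230 ≈ 2917.0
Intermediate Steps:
m = 17/841 - 343*√2/25230 (m = ((49*√98 - 510)/(-24732 + 16322))/3 = ((49*(7*√2) - 510)/(-8410))/3 = ((343*√2 - 510)*(-1/8410))/3 = ((-510 + 343*√2)*(-1/8410))/3 = (51/841 - 343*√2/8410)/3 = 17/841 - 343*√2/25230 ≈ 0.00098790)
m - 1*(-2917) = (17/841 - 343*√2/25230) - 1*(-2917) = (17/841 - 343*√2/25230) + 2917 = 2453214/841 - 343*√2/25230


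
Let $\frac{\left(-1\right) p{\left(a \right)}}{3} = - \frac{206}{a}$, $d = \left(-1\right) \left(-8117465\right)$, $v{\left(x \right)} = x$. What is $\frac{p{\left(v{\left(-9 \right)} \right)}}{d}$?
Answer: $- \frac{206}{24352395} \approx -8.4591 \cdot 10^{-6}$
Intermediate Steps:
$d = 8117465$
$p{\left(a \right)} = \frac{618}{a}$ ($p{\left(a \right)} = - 3 \left(- \frac{206}{a}\right) = \frac{618}{a}$)
$\frac{p{\left(v{\left(-9 \right)} \right)}}{d} = \frac{618 \frac{1}{-9}}{8117465} = 618 \left(- \frac{1}{9}\right) \frac{1}{8117465} = \left(- \frac{206}{3}\right) \frac{1}{8117465} = - \frac{206}{24352395}$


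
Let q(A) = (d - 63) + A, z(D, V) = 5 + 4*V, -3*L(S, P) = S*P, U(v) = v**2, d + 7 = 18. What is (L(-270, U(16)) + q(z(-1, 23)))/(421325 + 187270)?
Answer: 1539/40573 ≈ 0.037932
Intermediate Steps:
d = 11 (d = -7 + 18 = 11)
L(S, P) = -P*S/3 (L(S, P) = -S*P/3 = -P*S/3)
q(A) = -52 + A (q(A) = (11 - 63) + A = -52 + A)
(L(-270, U(16)) + q(z(-1, 23)))/(421325 + 187270) = (-1/3*16**2*(-270) + (-52 + (5 + 4*23)))/(421325 + 187270) = (-1/3*256*(-270) + (-52 + (5 + 92)))/608595 = (23040 + (-52 + 97))*(1/608595) = (23040 + 45)*(1/608595) = 23085*(1/608595) = 1539/40573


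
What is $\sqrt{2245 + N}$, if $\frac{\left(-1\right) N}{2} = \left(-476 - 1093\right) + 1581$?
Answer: $\sqrt{2221} \approx 47.128$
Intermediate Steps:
$N = -24$ ($N = - 2 \left(\left(-476 - 1093\right) + 1581\right) = - 2 \left(-1569 + 1581\right) = \left(-2\right) 12 = -24$)
$\sqrt{2245 + N} = \sqrt{2245 - 24} = \sqrt{2221}$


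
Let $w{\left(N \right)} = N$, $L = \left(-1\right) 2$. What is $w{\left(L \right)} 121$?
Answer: $-242$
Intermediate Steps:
$L = -2$
$w{\left(L \right)} 121 = \left(-2\right) 121 = -242$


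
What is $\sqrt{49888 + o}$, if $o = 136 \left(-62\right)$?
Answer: $4 \sqrt{2591} \approx 203.61$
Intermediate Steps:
$o = -8432$
$\sqrt{49888 + o} = \sqrt{49888 - 8432} = \sqrt{41456} = 4 \sqrt{2591}$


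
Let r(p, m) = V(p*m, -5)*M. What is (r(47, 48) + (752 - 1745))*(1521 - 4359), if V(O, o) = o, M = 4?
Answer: 2874894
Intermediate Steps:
r(p, m) = -20 (r(p, m) = -5*4 = -20)
(r(47, 48) + (752 - 1745))*(1521 - 4359) = (-20 + (752 - 1745))*(1521 - 4359) = (-20 - 993)*(-2838) = -1013*(-2838) = 2874894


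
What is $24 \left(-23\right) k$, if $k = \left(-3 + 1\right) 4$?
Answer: $4416$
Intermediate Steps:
$k = -8$ ($k = \left(-2\right) 4 = -8$)
$24 \left(-23\right) k = 24 \left(-23\right) \left(-8\right) = \left(-552\right) \left(-8\right) = 4416$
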